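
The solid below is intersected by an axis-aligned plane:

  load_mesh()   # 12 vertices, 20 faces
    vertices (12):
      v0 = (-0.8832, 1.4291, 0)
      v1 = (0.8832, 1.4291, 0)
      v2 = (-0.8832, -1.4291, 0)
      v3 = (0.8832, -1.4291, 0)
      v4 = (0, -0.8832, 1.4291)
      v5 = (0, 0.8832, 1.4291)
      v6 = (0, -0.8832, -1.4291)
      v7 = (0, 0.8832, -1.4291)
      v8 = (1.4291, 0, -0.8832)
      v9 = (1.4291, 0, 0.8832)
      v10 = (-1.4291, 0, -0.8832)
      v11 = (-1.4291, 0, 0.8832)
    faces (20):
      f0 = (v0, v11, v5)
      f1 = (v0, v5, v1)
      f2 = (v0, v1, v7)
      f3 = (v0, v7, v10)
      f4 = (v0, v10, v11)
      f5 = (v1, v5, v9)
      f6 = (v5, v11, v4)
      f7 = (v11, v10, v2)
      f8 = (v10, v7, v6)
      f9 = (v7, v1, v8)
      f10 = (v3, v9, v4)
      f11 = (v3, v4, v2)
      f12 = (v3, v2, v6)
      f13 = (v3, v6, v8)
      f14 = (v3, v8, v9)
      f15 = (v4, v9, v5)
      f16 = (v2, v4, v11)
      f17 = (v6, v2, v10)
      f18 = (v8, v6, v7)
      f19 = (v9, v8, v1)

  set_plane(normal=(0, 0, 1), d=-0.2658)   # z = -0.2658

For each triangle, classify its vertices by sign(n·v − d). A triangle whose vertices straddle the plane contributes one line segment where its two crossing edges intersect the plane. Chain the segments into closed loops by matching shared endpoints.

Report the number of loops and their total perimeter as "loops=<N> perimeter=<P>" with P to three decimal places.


Straddling triangles (10 of 20):
  (v0,v1,v7) [++-] → (0.718933, 1.32757, -0.2658)–(-0.718933, 1.32757, -0.2658)  len=1.4379
  (v0,v7,v10) [+--] → (-0.718933, 1.32757, -0.2658)–(-1.04749, 0.999011, -0.2658)  len=0.4646
  (v0,v10,v11) [+-+] → (-1.04749, 0.999011, -0.2658)–(-1.4291, 0, -0.2658)  len=1.0694
  (v11,v10,v2) [+-+] → (-1.4291, 0, -0.2658)–(-1.04749, -0.999011, -0.2658)  len=1.0694
  (v7,v1,v8) [-+-] → (0.718933, 1.32757, -0.2658)–(1.04749, 0.999011, -0.2658)  len=0.4646
  (v3,v2,v6) [++-] → (-0.718933, -1.32757, -0.2658)–(0.718933, -1.32757, -0.2658)  len=1.4379
  (v3,v6,v8) [+--] → (0.718933, -1.32757, -0.2658)–(1.04749, -0.999011, -0.2658)  len=0.4646
  (v3,v8,v9) [+-+] → (1.04749, -0.999011, -0.2658)–(1.4291, 0, -0.2658)  len=1.0694
  (v6,v2,v10) [-+-] → (-0.718933, -1.32757, -0.2658)–(-1.04749, -0.999011, -0.2658)  len=0.4646
  (v9,v8,v1) [+-+] → (1.4291, 0, -0.2658)–(1.04749, 0.999011, -0.2658)  len=1.0694

Chained into 1 loop(s):
  loop 1: 10 segments, perimeter = 9.0120
Total perimeter = 9.012

loops=1 perimeter=9.012


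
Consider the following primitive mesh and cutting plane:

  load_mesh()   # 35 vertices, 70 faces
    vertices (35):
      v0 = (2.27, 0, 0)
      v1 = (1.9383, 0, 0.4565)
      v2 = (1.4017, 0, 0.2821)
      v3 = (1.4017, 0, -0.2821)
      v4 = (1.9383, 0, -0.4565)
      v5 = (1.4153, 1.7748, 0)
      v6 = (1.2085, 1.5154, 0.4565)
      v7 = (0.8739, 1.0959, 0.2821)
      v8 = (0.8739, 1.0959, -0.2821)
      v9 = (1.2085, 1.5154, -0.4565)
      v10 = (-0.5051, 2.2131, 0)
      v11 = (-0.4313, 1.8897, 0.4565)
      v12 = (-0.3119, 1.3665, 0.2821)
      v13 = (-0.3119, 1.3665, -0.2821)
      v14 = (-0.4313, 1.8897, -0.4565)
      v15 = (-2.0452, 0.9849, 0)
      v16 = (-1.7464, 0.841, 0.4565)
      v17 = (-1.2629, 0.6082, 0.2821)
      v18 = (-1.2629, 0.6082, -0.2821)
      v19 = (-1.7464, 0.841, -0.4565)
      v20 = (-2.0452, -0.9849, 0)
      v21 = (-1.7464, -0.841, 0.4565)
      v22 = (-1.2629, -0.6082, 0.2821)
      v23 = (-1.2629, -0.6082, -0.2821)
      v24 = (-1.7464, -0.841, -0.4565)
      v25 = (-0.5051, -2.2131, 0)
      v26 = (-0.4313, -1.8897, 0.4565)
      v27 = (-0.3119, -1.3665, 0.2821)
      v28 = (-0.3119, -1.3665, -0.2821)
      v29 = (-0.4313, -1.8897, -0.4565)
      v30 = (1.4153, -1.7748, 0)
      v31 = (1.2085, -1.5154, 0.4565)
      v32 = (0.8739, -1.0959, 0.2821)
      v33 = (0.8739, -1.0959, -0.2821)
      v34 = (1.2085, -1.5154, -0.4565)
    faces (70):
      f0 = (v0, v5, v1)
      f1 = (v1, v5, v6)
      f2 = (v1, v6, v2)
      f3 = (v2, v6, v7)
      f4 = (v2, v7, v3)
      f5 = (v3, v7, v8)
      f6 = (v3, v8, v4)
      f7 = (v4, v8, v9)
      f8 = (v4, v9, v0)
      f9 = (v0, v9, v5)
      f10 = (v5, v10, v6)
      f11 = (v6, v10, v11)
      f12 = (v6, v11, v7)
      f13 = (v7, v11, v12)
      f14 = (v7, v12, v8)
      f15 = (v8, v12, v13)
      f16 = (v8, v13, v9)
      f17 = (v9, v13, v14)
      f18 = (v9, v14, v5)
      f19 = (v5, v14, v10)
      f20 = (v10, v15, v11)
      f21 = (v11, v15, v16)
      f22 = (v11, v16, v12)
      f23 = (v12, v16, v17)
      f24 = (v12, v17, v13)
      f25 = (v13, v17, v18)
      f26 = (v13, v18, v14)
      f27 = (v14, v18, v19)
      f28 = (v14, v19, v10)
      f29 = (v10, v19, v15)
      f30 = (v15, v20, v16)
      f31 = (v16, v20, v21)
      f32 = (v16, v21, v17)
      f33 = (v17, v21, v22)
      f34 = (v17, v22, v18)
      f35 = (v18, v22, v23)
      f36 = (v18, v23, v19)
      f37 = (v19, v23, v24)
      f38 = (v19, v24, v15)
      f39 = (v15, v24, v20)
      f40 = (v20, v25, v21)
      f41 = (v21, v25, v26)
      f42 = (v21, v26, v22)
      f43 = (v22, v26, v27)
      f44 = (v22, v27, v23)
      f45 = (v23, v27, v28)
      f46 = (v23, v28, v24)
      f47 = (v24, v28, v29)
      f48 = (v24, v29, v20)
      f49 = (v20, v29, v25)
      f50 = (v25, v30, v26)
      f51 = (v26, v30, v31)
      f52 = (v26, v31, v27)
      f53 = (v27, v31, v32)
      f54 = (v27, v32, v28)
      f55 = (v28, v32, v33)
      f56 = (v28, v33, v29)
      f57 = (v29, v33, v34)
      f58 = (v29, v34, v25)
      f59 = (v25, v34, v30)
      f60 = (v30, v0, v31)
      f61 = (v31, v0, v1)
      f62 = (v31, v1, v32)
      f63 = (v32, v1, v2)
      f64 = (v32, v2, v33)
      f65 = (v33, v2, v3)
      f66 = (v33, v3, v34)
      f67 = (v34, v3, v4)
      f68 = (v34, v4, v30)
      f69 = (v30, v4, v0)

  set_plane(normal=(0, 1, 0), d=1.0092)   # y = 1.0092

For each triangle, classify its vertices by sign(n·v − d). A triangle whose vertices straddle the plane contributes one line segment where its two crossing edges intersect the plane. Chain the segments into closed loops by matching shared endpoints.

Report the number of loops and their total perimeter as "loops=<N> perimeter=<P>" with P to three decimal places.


Straddling triangles (20 of 70):
  (v0,v5,v1) [-+-] → (1.78399, 1.0092, 0)–(1.64091, 1.0092, 0.196922)  len=0.2434
  (v1,v5,v6) [-++] → (1.64091, 1.0092, 0.196922)–(1.45228, 1.0092, 0.4565)  len=0.3209
  (v1,v6,v2) [-+-] → (1.45228, 1.0092, 0.4565)–(1.27304, 1.0092, 0.398244)  len=0.1885
  (v2,v6,v7) [-++] → (1.27304, 1.0092, 0.398244)–(0.915656, 1.0092, 0.2821)  len=0.3758
  (v2,v7,v3) [-+-] → (0.915656, 1.0092, 0.2821)–(0.915656, 1.0092, 0.237464)  len=0.0446
  (v3,v7,v8) [-++] → (0.915656, 1.0092, 0.237464)–(0.915656, 1.0092, -0.2821)  len=0.5196
  (v3,v8,v4) [-+-] → (0.915656, 1.0092, -0.2821)–(0.958108, 1.0092, -0.295897)  len=0.0446
  (v4,v8,v9) [-++] → (0.958108, 1.0092, -0.295897)–(1.45228, 1.0092, -0.4565)  len=0.5196
  (v4,v9,v0) [-+-] → (1.45228, 1.0092, -0.4565)–(1.56308, 1.0092, -0.304012)  len=0.1885
  (v0,v9,v5) [-++] → (1.56308, 1.0092, -0.304012)–(1.78399, 1.0092, 0)  len=0.3758
  (v10,v15,v11) [+-+] → (-2.01473, 1.0092, 0)–(-2.00186, 1.0092, 0.0122601)  len=0.0178
  (v11,v15,v16) [+--] → (-2.00186, 1.0092, 0.0122601)–(-1.53547, 1.0092, 0.4565)  len=0.6441
  (v11,v16,v12) [+-+] → (-1.53547, 1.0092, 0.4565)–(-1.28725, 1.0092, 0.400679)  len=0.2544
  (v12,v16,v17) [+--] → (-1.28725, 1.0092, 0.400679)–(-0.759997, 1.0092, 0.2821)  len=0.5404
  (v12,v17,v13) [+-+] → (-0.759997, 1.0092, 0.2821)–(-0.759997, 1.0092, -0.0162571)  len=0.2984
  (v13,v17,v18) [+--] → (-0.759997, 1.0092, -0.0162571)–(-0.759997, 1.0092, -0.2821)  len=0.2658
  (v13,v18,v14) [+-+] → (-0.759997, 1.0092, -0.2821)–(-1.00268, 1.0092, -0.336672)  len=0.2487
  (v14,v18,v19) [+--] → (-1.00268, 1.0092, -0.336672)–(-1.53547, 1.0092, -0.4565)  len=0.5461
  (v14,v19,v10) [+-+] → (-1.53547, 1.0092, -0.4565)–(-1.59423, 1.0092, -0.40054)  len=0.0811
  (v10,v19,v15) [+--] → (-1.59423, 1.0092, -0.40054)–(-2.01473, 1.0092, 0)  len=0.5807

Chained into 2 loop(s):
  loop 1: 10 segments, perimeter = 2.8213
  loop 2: 10 segments, perimeter = 3.4776
Total perimeter = 6.299

loops=2 perimeter=6.299


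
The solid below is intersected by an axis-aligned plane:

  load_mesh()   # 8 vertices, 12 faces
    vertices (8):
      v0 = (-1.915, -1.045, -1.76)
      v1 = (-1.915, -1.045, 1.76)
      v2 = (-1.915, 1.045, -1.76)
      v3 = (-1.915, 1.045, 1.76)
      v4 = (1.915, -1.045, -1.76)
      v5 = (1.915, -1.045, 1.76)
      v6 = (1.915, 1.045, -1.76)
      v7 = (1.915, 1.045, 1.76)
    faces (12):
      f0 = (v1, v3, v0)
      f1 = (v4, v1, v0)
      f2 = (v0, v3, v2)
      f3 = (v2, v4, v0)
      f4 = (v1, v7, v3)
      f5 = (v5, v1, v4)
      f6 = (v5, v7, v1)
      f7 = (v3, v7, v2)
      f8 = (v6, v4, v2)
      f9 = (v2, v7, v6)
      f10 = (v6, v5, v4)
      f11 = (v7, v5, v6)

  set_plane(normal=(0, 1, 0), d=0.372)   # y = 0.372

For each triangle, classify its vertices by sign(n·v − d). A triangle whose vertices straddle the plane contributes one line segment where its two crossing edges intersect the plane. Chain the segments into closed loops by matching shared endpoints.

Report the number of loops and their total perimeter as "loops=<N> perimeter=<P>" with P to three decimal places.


loops=1 perimeter=14.700

Straddling triangles (8 of 12):
  (v1,v3,v0) [-+-] → (-1.915, 0.372, 1.76)–(-1.915, 0.372, 0.626526)  len=1.1335
  (v0,v3,v2) [-++] → (-1.915, 0.372, 0.626526)–(-1.915, 0.372, -1.76)  len=2.3865
  (v2,v4,v0) [+--] → (-0.681703, 0.372, -1.76)–(-1.915, 0.372, -1.76)  len=1.2333
  (v1,v7,v3) [-++] → (0.681703, 0.372, 1.76)–(-1.915, 0.372, 1.76)  len=2.5967
  (v5,v7,v1) [-+-] → (1.915, 0.372, 1.76)–(0.681703, 0.372, 1.76)  len=1.2333
  (v6,v4,v2) [+-+] → (1.915, 0.372, -1.76)–(-0.681703, 0.372, -1.76)  len=2.5967
  (v6,v5,v4) [+--] → (1.915, 0.372, -0.626526)–(1.915, 0.372, -1.76)  len=1.1335
  (v7,v5,v6) [+-+] → (1.915, 0.372, 1.76)–(1.915, 0.372, -0.626526)  len=2.3865

Chained into 1 loop(s):
  loop 1: 8 segments, perimeter = 14.7000
Total perimeter = 14.700


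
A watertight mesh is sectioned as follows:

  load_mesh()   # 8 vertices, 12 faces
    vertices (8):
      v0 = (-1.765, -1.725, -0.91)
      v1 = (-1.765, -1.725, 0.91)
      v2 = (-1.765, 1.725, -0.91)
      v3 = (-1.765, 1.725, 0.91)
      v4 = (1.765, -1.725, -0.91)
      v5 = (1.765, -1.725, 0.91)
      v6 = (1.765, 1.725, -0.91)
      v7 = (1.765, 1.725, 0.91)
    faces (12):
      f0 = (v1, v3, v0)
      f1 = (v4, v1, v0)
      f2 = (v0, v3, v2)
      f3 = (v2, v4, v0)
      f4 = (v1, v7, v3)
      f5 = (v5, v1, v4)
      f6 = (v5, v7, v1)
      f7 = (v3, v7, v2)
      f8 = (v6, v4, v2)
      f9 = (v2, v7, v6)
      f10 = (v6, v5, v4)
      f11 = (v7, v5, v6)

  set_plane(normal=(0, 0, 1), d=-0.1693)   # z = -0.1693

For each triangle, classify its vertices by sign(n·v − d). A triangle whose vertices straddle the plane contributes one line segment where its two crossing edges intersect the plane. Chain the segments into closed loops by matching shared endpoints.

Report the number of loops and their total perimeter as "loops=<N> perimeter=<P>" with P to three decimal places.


Straddling triangles (8 of 12):
  (v1,v3,v0) [++-] → (-1.765, -0.320926, -0.1693)–(-1.765, -1.725, -0.1693)  len=1.4041
  (v4,v1,v0) [-+-] → (0.328368, -1.725, -0.1693)–(-1.765, -1.725, -0.1693)  len=2.0934
  (v0,v3,v2) [-+-] → (-1.765, -0.320926, -0.1693)–(-1.765, 1.725, -0.1693)  len=2.0459
  (v5,v1,v4) [++-] → (0.328368, -1.725, -0.1693)–(1.765, -1.725, -0.1693)  len=1.4366
  (v3,v7,v2) [++-] → (-0.328368, 1.725, -0.1693)–(-1.765, 1.725, -0.1693)  len=1.4366
  (v2,v7,v6) [-+-] → (-0.328368, 1.725, -0.1693)–(1.765, 1.725, -0.1693)  len=2.0934
  (v6,v5,v4) [-+-] → (1.765, 0.320926, -0.1693)–(1.765, -1.725, -0.1693)  len=2.0459
  (v7,v5,v6) [++-] → (1.765, 0.320926, -0.1693)–(1.765, 1.725, -0.1693)  len=1.4041

Chained into 1 loop(s):
  loop 1: 8 segments, perimeter = 13.9600
Total perimeter = 13.960

loops=1 perimeter=13.960


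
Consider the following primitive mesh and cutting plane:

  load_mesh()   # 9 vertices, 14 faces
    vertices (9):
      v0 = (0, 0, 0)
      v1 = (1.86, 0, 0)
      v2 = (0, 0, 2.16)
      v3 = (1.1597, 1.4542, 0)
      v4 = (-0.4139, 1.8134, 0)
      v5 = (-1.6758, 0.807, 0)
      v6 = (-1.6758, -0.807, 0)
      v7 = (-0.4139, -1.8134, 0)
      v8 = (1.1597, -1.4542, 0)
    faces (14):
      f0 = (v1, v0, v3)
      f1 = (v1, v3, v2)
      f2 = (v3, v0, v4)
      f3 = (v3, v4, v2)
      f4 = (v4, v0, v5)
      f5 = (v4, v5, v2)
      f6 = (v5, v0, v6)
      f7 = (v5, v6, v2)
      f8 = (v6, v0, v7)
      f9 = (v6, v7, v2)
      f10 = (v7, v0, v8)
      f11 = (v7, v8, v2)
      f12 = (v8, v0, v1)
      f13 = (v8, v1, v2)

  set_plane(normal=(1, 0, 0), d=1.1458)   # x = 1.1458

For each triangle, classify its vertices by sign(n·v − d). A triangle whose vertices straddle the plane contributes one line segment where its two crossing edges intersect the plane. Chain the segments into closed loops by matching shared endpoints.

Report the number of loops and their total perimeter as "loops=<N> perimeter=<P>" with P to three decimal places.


Straddling triangles (8 of 14):
  (v1,v0,v3) [+-+] → (1.1458, 0, 0)–(1.1458, 1.43677, 0)  len=1.4368
  (v1,v3,v2) [++-] → (1.1458, 1.43677, 0.0258895)–(1.1458, 0, 0.829394)  len=1.6462
  (v3,v0,v4) [+--] → (1.1458, 1.43677, 0)–(1.1458, 1.45737, 0)  len=0.0206
  (v3,v4,v2) [+--] → (1.1458, 1.45737, 0)–(1.1458, 1.43677, 0.0258895)  len=0.0331
  (v7,v0,v8) [--+] → (1.1458, -1.43677, 0)–(1.1458, -1.45737, 0)  len=0.0206
  (v7,v8,v2) [-+-] → (1.1458, -1.45737, 0)–(1.1458, -1.43677, 0.0258895)  len=0.0331
  (v8,v0,v1) [+-+] → (1.1458, -1.43677, 0)–(1.1458, 0, 0)  len=1.4368
  (v8,v1,v2) [++-] → (1.1458, 0, 0.829394)–(1.1458, -1.43677, 0.0258895)  len=1.6462

Chained into 1 loop(s):
  loop 1: 8 segments, perimeter = 6.2733
Total perimeter = 6.273

loops=1 perimeter=6.273


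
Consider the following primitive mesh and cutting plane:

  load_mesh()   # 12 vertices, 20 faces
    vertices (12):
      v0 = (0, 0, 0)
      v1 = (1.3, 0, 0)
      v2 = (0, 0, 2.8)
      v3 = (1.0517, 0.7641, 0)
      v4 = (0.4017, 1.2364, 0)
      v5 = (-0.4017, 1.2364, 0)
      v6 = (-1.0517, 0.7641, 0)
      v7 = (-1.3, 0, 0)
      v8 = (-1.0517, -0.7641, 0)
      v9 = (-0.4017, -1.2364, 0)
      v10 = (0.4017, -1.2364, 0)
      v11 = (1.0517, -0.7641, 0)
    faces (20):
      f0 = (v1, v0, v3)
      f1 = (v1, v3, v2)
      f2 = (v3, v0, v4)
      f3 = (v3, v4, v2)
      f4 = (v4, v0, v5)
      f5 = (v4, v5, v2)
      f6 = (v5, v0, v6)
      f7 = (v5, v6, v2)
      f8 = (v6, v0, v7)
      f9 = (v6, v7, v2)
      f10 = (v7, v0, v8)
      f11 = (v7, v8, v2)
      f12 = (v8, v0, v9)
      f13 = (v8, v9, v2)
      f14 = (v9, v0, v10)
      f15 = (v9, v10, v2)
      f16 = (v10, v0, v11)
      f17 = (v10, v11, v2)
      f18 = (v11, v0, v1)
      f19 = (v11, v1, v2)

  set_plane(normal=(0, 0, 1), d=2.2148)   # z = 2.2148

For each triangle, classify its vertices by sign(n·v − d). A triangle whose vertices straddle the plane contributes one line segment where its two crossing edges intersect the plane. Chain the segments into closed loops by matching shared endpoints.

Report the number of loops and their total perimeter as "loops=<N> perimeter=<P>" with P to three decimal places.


loops=1 perimeter=1.679

Straddling triangles (10 of 20):
  (v1,v3,v2) [--+] → (0.219805, 0.159697, 2.2148)–(0.2717, 0, 2.2148)  len=0.1679
  (v3,v4,v2) [--+] → (0.0839553, 0.258408, 2.2148)–(0.219805, 0.159697, 2.2148)  len=0.1679
  (v4,v5,v2) [--+] → (-0.0839553, 0.258408, 2.2148)–(0.0839553, 0.258408, 2.2148)  len=0.1679
  (v5,v6,v2) [--+] → (-0.219805, 0.159697, 2.2148)–(-0.0839553, 0.258408, 2.2148)  len=0.1679
  (v6,v7,v2) [--+] → (-0.2717, 0, 2.2148)–(-0.219805, 0.159697, 2.2148)  len=0.1679
  (v7,v8,v2) [--+] → (-0.219805, -0.159697, 2.2148)–(-0.2717, 0, 2.2148)  len=0.1679
  (v8,v9,v2) [--+] → (-0.0839553, -0.258408, 2.2148)–(-0.219805, -0.159697, 2.2148)  len=0.1679
  (v9,v10,v2) [--+] → (0.0839553, -0.258408, 2.2148)–(-0.0839553, -0.258408, 2.2148)  len=0.1679
  (v10,v11,v2) [--+] → (0.219805, -0.159697, 2.2148)–(0.0839553, -0.258408, 2.2148)  len=0.1679
  (v11,v1,v2) [--+] → (0.2717, 0, 2.2148)–(0.219805, -0.159697, 2.2148)  len=0.1679

Chained into 1 loop(s):
  loop 1: 10 segments, perimeter = 1.6792
Total perimeter = 1.679


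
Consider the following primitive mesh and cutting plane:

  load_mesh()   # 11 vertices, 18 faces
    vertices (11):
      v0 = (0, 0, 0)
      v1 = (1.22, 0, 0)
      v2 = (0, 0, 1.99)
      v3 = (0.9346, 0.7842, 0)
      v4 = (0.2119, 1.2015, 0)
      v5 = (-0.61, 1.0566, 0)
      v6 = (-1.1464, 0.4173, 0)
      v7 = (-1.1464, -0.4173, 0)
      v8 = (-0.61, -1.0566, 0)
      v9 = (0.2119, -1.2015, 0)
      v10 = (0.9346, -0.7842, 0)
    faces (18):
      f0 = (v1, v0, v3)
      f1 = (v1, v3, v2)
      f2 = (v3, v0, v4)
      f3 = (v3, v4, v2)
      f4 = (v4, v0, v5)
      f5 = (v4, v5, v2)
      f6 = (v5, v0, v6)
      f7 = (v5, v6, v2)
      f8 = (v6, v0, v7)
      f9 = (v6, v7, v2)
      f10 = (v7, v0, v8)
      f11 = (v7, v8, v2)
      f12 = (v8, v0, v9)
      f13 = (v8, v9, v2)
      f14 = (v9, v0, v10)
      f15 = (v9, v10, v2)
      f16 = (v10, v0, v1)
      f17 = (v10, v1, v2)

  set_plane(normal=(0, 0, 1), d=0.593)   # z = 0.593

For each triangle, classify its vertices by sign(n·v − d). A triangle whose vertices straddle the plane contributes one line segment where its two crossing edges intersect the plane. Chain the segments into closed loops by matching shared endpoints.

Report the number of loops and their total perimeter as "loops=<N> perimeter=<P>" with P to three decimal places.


Straddling triangles (9 of 18):
  (v1,v3,v2) [--+] → (0.656099, 0.550516, 0.593)–(0.856452, 0, 0.593)  len=0.5858
  (v3,v4,v2) [--+] → (0.148756, 0.843465, 0.593)–(0.656099, 0.550516, 0.593)  len=0.5858
  (v4,v5,v2) [--+] → (-0.428226, 0.741744, 0.593)–(0.148756, 0.843465, 0.593)  len=0.5859
  (v5,v6,v2) [--+] → (-0.804784, 0.292949, 0.593)–(-0.428226, 0.741744, 0.593)  len=0.5858
  (v6,v7,v2) [--+] → (-0.804784, -0.292949, 0.593)–(-0.804784, 0.292949, 0.593)  len=0.5859
  (v7,v8,v2) [--+] → (-0.428226, -0.741744, 0.593)–(-0.804784, -0.292949, 0.593)  len=0.5858
  (v8,v9,v2) [--+] → (0.148756, -0.843465, 0.593)–(-0.428226, -0.741744, 0.593)  len=0.5859
  (v9,v10,v2) [--+] → (0.656099, -0.550516, 0.593)–(0.148756, -0.843465, 0.593)  len=0.5858
  (v10,v1,v2) [--+] → (0.856452, 0, 0.593)–(0.656099, -0.550516, 0.593)  len=0.5858

Chained into 1 loop(s):
  loop 1: 9 segments, perimeter = 5.2727
Total perimeter = 5.273

loops=1 perimeter=5.273


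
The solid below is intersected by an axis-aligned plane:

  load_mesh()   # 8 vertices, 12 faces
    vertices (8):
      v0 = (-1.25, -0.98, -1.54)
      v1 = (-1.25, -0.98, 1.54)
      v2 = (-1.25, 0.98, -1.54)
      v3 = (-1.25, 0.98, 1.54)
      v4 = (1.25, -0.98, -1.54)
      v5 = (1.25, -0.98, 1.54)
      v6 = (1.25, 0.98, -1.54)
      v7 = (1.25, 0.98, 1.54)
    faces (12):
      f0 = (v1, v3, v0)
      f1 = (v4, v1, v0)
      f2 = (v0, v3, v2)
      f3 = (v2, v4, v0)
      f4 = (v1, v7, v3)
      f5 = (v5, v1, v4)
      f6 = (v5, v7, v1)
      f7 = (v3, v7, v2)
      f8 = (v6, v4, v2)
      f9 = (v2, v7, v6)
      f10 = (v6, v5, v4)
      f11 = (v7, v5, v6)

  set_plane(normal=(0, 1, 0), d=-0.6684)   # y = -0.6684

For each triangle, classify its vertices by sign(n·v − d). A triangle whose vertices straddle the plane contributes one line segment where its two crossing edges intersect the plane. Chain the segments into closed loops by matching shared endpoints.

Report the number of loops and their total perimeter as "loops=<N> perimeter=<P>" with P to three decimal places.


loops=1 perimeter=11.160

Straddling triangles (8 of 12):
  (v1,v3,v0) [-+-] → (-1.25, -0.6684, 1.54)–(-1.25, -0.6684, -1.05034)  len=2.5903
  (v0,v3,v2) [-++] → (-1.25, -0.6684, -1.05034)–(-1.25, -0.6684, -1.54)  len=0.4897
  (v2,v4,v0) [+--] → (0.852551, -0.6684, -1.54)–(-1.25, -0.6684, -1.54)  len=2.1026
  (v1,v7,v3) [-++] → (-0.852551, -0.6684, 1.54)–(-1.25, -0.6684, 1.54)  len=0.3974
  (v5,v7,v1) [-+-] → (1.25, -0.6684, 1.54)–(-0.852551, -0.6684, 1.54)  len=2.1026
  (v6,v4,v2) [+-+] → (1.25, -0.6684, -1.54)–(0.852551, -0.6684, -1.54)  len=0.3974
  (v6,v5,v4) [+--] → (1.25, -0.6684, 1.05034)–(1.25, -0.6684, -1.54)  len=2.5903
  (v7,v5,v6) [+-+] → (1.25, -0.6684, 1.54)–(1.25, -0.6684, 1.05034)  len=0.4897

Chained into 1 loop(s):
  loop 1: 8 segments, perimeter = 11.1600
Total perimeter = 11.160


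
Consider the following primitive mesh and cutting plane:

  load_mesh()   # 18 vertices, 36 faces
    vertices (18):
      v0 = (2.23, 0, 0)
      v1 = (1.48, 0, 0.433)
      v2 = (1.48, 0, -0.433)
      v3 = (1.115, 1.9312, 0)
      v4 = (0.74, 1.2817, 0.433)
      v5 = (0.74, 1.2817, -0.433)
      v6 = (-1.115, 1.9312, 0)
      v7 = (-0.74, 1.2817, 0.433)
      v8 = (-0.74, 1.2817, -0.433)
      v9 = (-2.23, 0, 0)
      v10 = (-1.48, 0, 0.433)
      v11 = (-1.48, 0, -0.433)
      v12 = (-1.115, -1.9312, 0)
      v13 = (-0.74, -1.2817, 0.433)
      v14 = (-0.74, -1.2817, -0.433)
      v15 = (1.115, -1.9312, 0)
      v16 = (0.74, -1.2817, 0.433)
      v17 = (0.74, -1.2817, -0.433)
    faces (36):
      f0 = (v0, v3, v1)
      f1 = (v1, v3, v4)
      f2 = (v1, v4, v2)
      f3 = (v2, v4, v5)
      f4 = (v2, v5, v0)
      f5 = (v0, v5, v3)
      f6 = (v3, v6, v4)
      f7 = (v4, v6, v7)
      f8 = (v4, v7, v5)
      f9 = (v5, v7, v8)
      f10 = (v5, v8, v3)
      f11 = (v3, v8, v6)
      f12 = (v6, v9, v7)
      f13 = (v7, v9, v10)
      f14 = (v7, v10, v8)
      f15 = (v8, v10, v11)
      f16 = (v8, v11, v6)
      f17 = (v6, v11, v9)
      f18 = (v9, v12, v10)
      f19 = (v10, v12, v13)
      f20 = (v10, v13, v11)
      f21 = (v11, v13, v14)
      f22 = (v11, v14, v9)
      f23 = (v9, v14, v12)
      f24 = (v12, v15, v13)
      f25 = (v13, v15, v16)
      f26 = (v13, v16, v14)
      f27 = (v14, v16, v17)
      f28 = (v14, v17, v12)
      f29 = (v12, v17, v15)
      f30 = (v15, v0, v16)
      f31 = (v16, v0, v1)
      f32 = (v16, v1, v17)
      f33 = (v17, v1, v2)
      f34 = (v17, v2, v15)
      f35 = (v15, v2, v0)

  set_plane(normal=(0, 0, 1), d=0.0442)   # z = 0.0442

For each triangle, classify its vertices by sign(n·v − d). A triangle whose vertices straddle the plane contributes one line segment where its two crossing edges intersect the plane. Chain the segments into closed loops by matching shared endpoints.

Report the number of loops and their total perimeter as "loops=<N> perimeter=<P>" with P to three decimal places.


Straddling triangles (24 of 36):
  (v0,v3,v1) [--+] → (1.15226, 1.73407, 0.0442)–(2.15344, 0, 0.0442)  len=2.0023
  (v1,v3,v4) [+-+] → (1.15226, 1.73407, 0.0442)–(1.07672, 1.8649, 0.0442)  len=0.1511
  (v1,v4,v2) [++-] → (1.07223, 0.706267, 0.0442)–(1.48, 0, 0.0442)  len=0.8155
  (v2,v4,v5) [-+-] → (1.07223, 0.706267, 0.0442)–(0.74, 1.2817, 0.0442)  len=0.6645
  (v3,v6,v4) [--+] → (-0.925644, 1.8649, 0.0442)–(1.07672, 1.8649, 0.0442)  len=2.0024
  (v4,v6,v7) [+-+] → (-0.925644, 1.8649, 0.0442)–(-1.07672, 1.8649, 0.0442)  len=0.1511
  (v4,v7,v5) [++-] → (-0.0755381, 1.2817, 0.0442)–(0.74, 1.2817, 0.0442)  len=0.8155
  (v5,v7,v8) [-+-] → (-0.0755381, 1.2817, 0.0442)–(-0.74, 1.2817, 0.0442)  len=0.6645
  (v6,v9,v7) [--+] → (-2.0779, 0.130834, 0.0442)–(-1.07672, 1.8649, 0.0442)  len=2.0023
  (v7,v9,v10) [+-+] → (-2.0779, 0.130834, 0.0442)–(-2.15344, 0, 0.0442)  len=0.1511
  (v7,v10,v8) [++-] → (-1.14777, 0.575433, 0.0442)–(-0.74, 1.2817, 0.0442)  len=0.8155
  (v8,v10,v11) [-+-] → (-1.14777, 0.575433, 0.0442)–(-1.48, 0, 0.0442)  len=0.6645
  (v9,v12,v10) [--+] → (-1.15226, -1.73407, 0.0442)–(-2.15344, 0, 0.0442)  len=2.0023
  (v10,v12,v13) [+-+] → (-1.15226, -1.73407, 0.0442)–(-1.07672, -1.8649, 0.0442)  len=0.1511
  (v10,v13,v11) [++-] → (-1.07223, -0.706267, 0.0442)–(-1.48, 0, 0.0442)  len=0.8155
  (v11,v13,v14) [-+-] → (-1.07223, -0.706267, 0.0442)–(-0.74, -1.2817, 0.0442)  len=0.6645
  (v12,v15,v13) [--+] → (0.925644, -1.8649, 0.0442)–(-1.07672, -1.8649, 0.0442)  len=2.0024
  (v13,v15,v16) [+-+] → (0.925644, -1.8649, 0.0442)–(1.07672, -1.8649, 0.0442)  len=0.1511
  (v13,v16,v14) [++-] → (0.0755381, -1.2817, 0.0442)–(-0.74, -1.2817, 0.0442)  len=0.8155
  (v14,v16,v17) [-+-] → (0.0755381, -1.2817, 0.0442)–(0.74, -1.2817, 0.0442)  len=0.6645
  (v15,v0,v16) [--+] → (2.0779, -0.130834, 0.0442)–(1.07672, -1.8649, 0.0442)  len=2.0023
  (v16,v0,v1) [+-+] → (2.0779, -0.130834, 0.0442)–(2.15344, 0, 0.0442)  len=0.1511
  (v16,v1,v17) [++-] → (1.14777, -0.575433, 0.0442)–(0.74, -1.2817, 0.0442)  len=0.8155
  (v17,v1,v2) [-+-] → (1.14777, -0.575433, 0.0442)–(1.48, 0, 0.0442)  len=0.6645

Chained into 2 loop(s):
  loop 1: 12 segments, perimeter = 12.9205
  loop 2: 12 segments, perimeter = 8.8799
Total perimeter = 21.800

loops=2 perimeter=21.800


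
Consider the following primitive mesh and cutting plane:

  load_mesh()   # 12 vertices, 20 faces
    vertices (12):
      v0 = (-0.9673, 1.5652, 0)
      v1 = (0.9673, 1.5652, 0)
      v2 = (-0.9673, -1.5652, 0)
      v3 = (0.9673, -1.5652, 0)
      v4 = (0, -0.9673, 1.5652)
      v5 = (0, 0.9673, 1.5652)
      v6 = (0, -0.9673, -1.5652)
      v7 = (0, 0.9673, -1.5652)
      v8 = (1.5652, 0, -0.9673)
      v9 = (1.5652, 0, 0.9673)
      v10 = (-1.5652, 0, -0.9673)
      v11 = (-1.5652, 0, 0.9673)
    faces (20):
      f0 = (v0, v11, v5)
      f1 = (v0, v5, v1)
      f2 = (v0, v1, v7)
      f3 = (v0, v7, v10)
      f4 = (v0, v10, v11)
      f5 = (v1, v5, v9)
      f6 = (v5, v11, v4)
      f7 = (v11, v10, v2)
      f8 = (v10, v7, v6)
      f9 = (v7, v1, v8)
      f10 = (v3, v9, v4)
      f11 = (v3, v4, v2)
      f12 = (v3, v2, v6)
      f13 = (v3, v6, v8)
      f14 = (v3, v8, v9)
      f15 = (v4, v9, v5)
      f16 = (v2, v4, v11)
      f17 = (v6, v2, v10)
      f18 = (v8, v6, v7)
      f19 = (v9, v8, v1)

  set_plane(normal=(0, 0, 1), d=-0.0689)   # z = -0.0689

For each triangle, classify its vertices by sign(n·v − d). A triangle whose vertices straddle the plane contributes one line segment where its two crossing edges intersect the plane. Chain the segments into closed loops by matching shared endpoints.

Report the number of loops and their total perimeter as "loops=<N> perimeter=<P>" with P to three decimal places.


loops=1 perimeter=10.405

Straddling triangles (10 of 20):
  (v0,v1,v7) [++-] → (0.92472, 1.53888, -0.0689)–(-0.92472, 1.53888, -0.0689)  len=1.8494
  (v0,v7,v10) [+--] → (-0.92472, 1.53888, -0.0689)–(-1.00989, 1.45371, -0.0689)  len=0.1204
  (v0,v10,v11) [+-+] → (-1.00989, 1.45371, -0.0689)–(-1.5652, 0, -0.0689)  len=1.5562
  (v11,v10,v2) [+-+] → (-1.5652, 0, -0.0689)–(-1.00989, -1.45371, -0.0689)  len=1.5562
  (v7,v1,v8) [-+-] → (0.92472, 1.53888, -0.0689)–(1.00989, 1.45371, -0.0689)  len=0.1204
  (v3,v2,v6) [++-] → (-0.92472, -1.53888, -0.0689)–(0.92472, -1.53888, -0.0689)  len=1.8494
  (v3,v6,v8) [+--] → (0.92472, -1.53888, -0.0689)–(1.00989, -1.45371, -0.0689)  len=0.1204
  (v3,v8,v9) [+-+] → (1.00989, -1.45371, -0.0689)–(1.5652, 0, -0.0689)  len=1.5562
  (v6,v2,v10) [-+-] → (-0.92472, -1.53888, -0.0689)–(-1.00989, -1.45371, -0.0689)  len=0.1204
  (v9,v8,v1) [+-+] → (1.5652, 0, -0.0689)–(1.00989, 1.45371, -0.0689)  len=1.5562

Chained into 1 loop(s):
  loop 1: 10 segments, perimeter = 10.4053
Total perimeter = 10.405


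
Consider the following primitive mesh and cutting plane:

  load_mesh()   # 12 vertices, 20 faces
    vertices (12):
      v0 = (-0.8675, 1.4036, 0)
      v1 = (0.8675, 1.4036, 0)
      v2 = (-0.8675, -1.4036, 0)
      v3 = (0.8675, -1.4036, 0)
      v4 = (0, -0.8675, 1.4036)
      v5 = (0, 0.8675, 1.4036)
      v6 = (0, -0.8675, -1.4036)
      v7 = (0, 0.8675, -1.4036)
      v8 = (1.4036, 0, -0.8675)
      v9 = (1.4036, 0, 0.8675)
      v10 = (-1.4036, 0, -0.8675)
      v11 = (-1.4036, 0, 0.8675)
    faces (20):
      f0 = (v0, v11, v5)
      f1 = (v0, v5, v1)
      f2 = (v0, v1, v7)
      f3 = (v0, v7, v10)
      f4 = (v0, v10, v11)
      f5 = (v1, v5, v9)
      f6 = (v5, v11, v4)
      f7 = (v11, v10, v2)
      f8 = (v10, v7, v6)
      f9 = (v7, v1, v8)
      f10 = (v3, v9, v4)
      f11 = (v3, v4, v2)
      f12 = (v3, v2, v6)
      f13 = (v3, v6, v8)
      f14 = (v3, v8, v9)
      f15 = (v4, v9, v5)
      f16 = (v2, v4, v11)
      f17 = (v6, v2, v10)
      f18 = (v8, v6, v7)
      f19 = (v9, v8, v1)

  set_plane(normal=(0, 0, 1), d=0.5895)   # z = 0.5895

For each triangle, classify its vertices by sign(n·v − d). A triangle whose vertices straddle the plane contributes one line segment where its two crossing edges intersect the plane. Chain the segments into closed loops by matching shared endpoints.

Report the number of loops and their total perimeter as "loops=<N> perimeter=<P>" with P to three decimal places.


Straddling triangles (10 of 20):
  (v0,v11,v5) [-++] → (-1.2318, 0.449799, 0.5895)–(-0.503157, 1.17844, 0.5895)  len=1.0305
  (v0,v5,v1) [-+-] → (-0.503157, 1.17844, 0.5895)–(0.503157, 1.17844, 0.5895)  len=1.0063
  (v0,v10,v11) [--+] → (-1.4036, 0, 0.5895)–(-1.2318, 0.449799, 0.5895)  len=0.4815
  (v1,v5,v9) [-++] → (0.503157, 1.17844, 0.5895)–(1.2318, 0.449799, 0.5895)  len=1.0305
  (v11,v10,v2) [+--] → (-1.4036, 0, 0.5895)–(-1.2318, -0.449799, 0.5895)  len=0.4815
  (v3,v9,v4) [-++] → (1.2318, -0.449799, 0.5895)–(0.503157, -1.17844, 0.5895)  len=1.0305
  (v3,v4,v2) [-+-] → (0.503157, -1.17844, 0.5895)–(-0.503157, -1.17844, 0.5895)  len=1.0063
  (v3,v8,v9) [--+] → (1.4036, 0, 0.5895)–(1.2318, -0.449799, 0.5895)  len=0.4815
  (v2,v4,v11) [-++] → (-0.503157, -1.17844, 0.5895)–(-1.2318, -0.449799, 0.5895)  len=1.0305
  (v9,v8,v1) [+--] → (1.4036, 0, 0.5895)–(1.2318, 0.449799, 0.5895)  len=0.4815

Chained into 1 loop(s):
  loop 1: 10 segments, perimeter = 8.0604
Total perimeter = 8.060

loops=1 perimeter=8.060


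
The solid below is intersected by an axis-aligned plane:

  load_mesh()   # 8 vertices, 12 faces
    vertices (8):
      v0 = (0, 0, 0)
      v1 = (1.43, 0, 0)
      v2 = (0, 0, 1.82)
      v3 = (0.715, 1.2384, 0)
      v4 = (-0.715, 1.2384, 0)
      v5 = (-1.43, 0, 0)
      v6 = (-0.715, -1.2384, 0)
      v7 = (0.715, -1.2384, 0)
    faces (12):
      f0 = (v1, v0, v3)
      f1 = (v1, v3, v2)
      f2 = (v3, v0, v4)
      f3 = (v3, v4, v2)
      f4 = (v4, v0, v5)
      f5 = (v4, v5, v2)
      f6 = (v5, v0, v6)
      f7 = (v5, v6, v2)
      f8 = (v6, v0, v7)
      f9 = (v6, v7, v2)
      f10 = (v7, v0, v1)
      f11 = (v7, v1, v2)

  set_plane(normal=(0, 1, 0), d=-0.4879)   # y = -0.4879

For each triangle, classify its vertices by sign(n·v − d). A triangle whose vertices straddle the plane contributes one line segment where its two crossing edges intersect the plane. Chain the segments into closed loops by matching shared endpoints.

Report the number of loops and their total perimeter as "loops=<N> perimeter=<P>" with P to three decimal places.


Straddling triangles (6 of 12):
  (v5,v0,v6) [++-] → (-0.281693, -0.4879, 0)–(-1.14831, -0.4879, 0)  len=0.8666
  (v5,v6,v2) [+-+] → (-1.14831, -0.4879, 0)–(-0.281693, -0.4879, 1.10296)  len=1.4027
  (v6,v0,v7) [-+-] → (-0.281693, -0.4879, 0)–(0.281693, -0.4879, 0)  len=0.5634
  (v6,v7,v2) [--+] → (0.281693, -0.4879, 1.10296)–(-0.281693, -0.4879, 1.10296)  len=0.5634
  (v7,v0,v1) [-++] → (0.281693, -0.4879, 0)–(1.14831, -0.4879, 0)  len=0.8666
  (v7,v1,v2) [-++] → (1.14831, -0.4879, 0)–(0.281693, -0.4879, 1.10296)  len=1.4027

Chained into 1 loop(s):
  loop 1: 6 segments, perimeter = 5.6654
Total perimeter = 5.665

loops=1 perimeter=5.665


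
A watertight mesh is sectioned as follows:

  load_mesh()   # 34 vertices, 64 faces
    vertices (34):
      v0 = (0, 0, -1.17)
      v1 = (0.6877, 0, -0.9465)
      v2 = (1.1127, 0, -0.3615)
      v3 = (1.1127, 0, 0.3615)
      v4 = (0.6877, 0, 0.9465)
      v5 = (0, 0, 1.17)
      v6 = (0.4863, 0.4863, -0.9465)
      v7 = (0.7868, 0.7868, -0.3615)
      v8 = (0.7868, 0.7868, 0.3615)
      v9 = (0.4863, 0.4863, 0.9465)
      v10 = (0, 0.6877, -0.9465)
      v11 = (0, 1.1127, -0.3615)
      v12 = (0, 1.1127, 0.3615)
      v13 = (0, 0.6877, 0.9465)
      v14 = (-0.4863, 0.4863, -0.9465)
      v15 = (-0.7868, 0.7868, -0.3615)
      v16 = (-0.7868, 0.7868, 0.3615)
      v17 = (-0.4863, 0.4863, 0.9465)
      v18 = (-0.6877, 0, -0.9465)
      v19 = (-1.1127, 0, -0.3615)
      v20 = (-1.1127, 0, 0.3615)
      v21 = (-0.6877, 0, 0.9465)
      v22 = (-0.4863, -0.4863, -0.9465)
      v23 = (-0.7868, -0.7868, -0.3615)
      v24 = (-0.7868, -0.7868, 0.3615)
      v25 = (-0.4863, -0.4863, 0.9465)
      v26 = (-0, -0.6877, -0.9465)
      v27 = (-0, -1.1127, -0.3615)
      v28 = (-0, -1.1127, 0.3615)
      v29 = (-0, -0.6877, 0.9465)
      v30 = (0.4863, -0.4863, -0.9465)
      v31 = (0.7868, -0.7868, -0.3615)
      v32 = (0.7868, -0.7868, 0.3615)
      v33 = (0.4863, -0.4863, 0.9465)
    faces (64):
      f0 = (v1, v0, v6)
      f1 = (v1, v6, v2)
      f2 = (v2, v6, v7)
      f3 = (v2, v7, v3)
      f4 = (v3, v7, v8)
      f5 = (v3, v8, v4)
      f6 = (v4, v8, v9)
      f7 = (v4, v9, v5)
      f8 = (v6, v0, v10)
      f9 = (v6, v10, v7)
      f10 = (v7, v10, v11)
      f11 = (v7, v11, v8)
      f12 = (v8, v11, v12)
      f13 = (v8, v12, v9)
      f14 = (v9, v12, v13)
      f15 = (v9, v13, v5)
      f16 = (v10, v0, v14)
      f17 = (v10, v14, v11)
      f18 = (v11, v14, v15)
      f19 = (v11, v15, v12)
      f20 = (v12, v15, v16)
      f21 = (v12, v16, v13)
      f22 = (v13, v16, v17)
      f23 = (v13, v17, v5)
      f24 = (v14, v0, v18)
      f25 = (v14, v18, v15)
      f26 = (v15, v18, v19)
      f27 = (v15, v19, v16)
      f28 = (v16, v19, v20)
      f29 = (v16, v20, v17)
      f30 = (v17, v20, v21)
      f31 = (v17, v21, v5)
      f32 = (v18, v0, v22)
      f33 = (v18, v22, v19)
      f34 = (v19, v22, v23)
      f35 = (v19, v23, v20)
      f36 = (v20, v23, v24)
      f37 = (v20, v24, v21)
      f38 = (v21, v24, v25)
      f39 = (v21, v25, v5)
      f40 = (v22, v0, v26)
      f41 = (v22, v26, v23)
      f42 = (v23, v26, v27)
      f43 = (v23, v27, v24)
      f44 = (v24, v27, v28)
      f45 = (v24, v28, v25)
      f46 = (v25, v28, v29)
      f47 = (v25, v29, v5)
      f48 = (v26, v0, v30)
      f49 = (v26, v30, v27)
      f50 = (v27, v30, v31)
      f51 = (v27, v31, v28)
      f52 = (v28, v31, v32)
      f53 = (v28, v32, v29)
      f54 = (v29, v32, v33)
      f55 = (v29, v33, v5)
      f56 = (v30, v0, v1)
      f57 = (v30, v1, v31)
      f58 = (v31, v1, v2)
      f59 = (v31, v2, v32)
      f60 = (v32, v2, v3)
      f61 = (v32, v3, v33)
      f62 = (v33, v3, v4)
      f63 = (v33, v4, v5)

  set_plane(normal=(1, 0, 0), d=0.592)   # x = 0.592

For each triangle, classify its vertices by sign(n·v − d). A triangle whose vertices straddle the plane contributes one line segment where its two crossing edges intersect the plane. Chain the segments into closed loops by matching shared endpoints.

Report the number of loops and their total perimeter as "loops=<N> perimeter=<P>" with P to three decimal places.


Straddling triangles (20 of 64):
  (v1,v0,v6) [+--] → (0.592, 0, -0.977602)–(0.592, 0.231077, -0.9465)  len=0.2332
  (v1,v6,v2) [+-+] → (0.592, 0.231077, -0.9465)–(0.592, 0.404241, -0.847786)  len=0.1993
  (v2,v6,v7) [+-+] → (0.592, 0.404241, -0.847786)–(0.592, 0.592, -0.740728)  len=0.2161
  (v4,v8,v9) [++-] → (0.592, 0.592, 0.740728)–(0.592, 0.231077, 0.9465)  len=0.4155
  (v4,v9,v5) [+--] → (0.592, 0.231077, 0.9465)–(0.592, 0, 0.977602)  len=0.2332
  (v6,v10,v7) [--+] → (0.592, 0.762264, -0.506337)–(0.592, 0.592, -0.740728)  len=0.2897
  (v7,v10,v11) [+--] → (0.592, 0.762264, -0.506337)–(0.592, 0.867488, -0.3615)  len=0.1790
  (v7,v11,v8) [+-+] → (0.592, 0.867488, -0.3615)–(0.592, 0.867488, 0.182496)  len=0.5440
  (v8,v11,v12) [+--] → (0.592, 0.867488, 0.182496)–(0.592, 0.867488, 0.3615)  len=0.1790
  (v8,v12,v9) [+--] → (0.592, 0.867488, 0.3615)–(0.592, 0.592, 0.740728)  len=0.4687
  (v27,v30,v31) [--+] → (0.592, -0.592, -0.740728)–(0.592, -0.867488, -0.3615)  len=0.4687
  (v27,v31,v28) [-+-] → (0.592, -0.867488, -0.3615)–(0.592, -0.867488, -0.182496)  len=0.1790
  (v28,v31,v32) [-++] → (0.592, -0.867488, -0.182496)–(0.592, -0.867488, 0.3615)  len=0.5440
  (v28,v32,v29) [-+-] → (0.592, -0.867488, 0.3615)–(0.592, -0.762264, 0.506337)  len=0.1790
  (v29,v32,v33) [-+-] → (0.592, -0.762264, 0.506337)–(0.592, -0.592, 0.740728)  len=0.2897
  (v30,v0,v1) [--+] → (0.592, 0, -0.977602)–(0.592, -0.231077, -0.9465)  len=0.2332
  (v30,v1,v31) [-++] → (0.592, -0.231077, -0.9465)–(0.592, -0.592, -0.740728)  len=0.4155
  (v32,v3,v33) [++-] → (0.592, -0.404241, 0.847786)–(0.592, -0.592, 0.740728)  len=0.2161
  (v33,v3,v4) [-++] → (0.592, -0.404241, 0.847786)–(0.592, -0.231077, 0.9465)  len=0.1993
  (v33,v4,v5) [-+-] → (0.592, -0.231077, 0.9465)–(0.592, 0, 0.977602)  len=0.2332

Chained into 1 loop(s):
  loop 1: 20 segments, perimeter = 5.9154
Total perimeter = 5.915

loops=1 perimeter=5.915


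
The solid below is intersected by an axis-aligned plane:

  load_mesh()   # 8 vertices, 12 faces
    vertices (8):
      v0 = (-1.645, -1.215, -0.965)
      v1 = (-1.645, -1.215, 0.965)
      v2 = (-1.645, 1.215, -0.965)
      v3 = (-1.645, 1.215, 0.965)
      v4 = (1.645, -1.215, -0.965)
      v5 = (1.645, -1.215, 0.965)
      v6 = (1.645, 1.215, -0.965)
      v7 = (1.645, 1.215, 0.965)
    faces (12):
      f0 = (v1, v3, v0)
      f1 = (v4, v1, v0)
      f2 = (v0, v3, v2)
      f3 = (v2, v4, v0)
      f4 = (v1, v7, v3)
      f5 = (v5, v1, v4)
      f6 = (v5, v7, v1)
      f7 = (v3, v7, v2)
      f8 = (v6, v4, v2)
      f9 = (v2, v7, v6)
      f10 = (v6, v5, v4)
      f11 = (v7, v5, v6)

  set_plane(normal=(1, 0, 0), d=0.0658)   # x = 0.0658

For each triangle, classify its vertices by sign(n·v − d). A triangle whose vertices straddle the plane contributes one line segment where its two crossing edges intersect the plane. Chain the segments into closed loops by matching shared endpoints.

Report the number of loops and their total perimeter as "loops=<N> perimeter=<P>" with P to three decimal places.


loops=1 perimeter=8.720

Straddling triangles (8 of 12):
  (v4,v1,v0) [+--] → (0.0658, -1.215, -0.0386)–(0.0658, -1.215, -0.965)  len=0.9264
  (v2,v4,v0) [-+-] → (0.0658, -0.0486, -0.965)–(0.0658, -1.215, -0.965)  len=1.1664
  (v1,v7,v3) [-+-] → (0.0658, 0.0486, 0.965)–(0.0658, 1.215, 0.965)  len=1.1664
  (v5,v1,v4) [+-+] → (0.0658, -1.215, 0.965)–(0.0658, -1.215, -0.0386)  len=1.0036
  (v5,v7,v1) [++-] → (0.0658, 0.0486, 0.965)–(0.0658, -1.215, 0.965)  len=1.2636
  (v3,v7,v2) [-+-] → (0.0658, 1.215, 0.965)–(0.0658, 1.215, 0.0386)  len=0.9264
  (v6,v4,v2) [++-] → (0.0658, -0.0486, -0.965)–(0.0658, 1.215, -0.965)  len=1.2636
  (v2,v7,v6) [-++] → (0.0658, 1.215, 0.0386)–(0.0658, 1.215, -0.965)  len=1.0036

Chained into 1 loop(s):
  loop 1: 8 segments, perimeter = 8.7200
Total perimeter = 8.720


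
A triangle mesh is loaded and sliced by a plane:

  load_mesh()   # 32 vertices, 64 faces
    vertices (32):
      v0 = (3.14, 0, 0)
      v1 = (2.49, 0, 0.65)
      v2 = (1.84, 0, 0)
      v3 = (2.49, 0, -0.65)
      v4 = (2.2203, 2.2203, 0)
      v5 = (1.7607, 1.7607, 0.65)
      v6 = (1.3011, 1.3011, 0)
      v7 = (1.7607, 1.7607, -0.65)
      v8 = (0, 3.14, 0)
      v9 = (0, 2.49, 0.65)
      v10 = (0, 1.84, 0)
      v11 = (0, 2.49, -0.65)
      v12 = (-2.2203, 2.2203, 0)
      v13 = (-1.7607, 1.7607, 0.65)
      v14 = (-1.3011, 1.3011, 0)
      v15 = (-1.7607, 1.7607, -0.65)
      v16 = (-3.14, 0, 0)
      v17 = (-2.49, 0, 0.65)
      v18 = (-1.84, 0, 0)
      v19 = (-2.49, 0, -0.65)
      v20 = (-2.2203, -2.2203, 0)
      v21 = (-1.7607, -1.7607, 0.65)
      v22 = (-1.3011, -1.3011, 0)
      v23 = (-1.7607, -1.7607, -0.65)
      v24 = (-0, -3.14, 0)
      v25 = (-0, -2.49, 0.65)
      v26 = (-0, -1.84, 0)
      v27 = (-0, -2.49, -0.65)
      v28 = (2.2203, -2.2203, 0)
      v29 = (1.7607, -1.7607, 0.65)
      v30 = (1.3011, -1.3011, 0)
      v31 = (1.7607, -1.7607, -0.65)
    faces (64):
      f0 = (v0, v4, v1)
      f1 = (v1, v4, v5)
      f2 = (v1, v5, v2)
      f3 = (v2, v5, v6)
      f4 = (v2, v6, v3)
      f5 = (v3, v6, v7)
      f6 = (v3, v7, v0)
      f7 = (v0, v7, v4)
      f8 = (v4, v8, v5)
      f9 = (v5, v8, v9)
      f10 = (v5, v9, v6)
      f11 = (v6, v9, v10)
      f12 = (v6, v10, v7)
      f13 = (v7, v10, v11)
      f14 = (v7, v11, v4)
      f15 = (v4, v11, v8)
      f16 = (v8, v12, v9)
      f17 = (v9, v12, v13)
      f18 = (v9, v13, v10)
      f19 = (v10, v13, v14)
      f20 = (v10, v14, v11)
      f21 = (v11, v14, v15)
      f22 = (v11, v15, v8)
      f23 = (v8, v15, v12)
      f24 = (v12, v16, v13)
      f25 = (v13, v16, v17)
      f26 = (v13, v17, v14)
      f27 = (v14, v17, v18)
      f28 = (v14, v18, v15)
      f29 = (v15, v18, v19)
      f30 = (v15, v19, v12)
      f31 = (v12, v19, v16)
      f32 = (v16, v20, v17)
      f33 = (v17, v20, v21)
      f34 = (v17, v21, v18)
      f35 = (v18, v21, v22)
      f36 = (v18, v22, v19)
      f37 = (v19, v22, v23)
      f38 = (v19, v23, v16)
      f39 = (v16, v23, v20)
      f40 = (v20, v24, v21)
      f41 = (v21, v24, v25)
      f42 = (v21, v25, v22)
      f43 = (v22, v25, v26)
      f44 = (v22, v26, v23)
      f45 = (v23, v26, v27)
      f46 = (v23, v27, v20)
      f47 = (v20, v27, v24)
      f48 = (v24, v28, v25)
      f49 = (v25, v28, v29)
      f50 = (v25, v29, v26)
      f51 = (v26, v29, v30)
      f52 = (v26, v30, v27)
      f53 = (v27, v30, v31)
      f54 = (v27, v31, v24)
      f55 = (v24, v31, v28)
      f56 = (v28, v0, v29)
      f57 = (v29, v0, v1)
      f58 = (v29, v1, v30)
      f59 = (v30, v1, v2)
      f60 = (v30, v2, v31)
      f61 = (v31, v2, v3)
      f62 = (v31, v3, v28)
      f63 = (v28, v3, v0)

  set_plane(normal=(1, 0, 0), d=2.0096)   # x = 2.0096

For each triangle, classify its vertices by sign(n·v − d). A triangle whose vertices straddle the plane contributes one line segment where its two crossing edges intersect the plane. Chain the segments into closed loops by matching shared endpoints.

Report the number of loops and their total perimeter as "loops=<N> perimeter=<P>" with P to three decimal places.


loops=1 perimeter=10.386

Straddling triangles (18 of 64):
  (v1,v4,v5) [++-] → (2.0096, 2.0096, 0.297987)–(2.0096, 1.1598, 0.65)  len=0.9198
  (v1,v5,v2) [+--] → (2.0096, 1.1598, 0.65)–(2.0096, 0, 0.1696)  len=1.2554
  (v2,v6,v3) [--+] → (2.0096, 0.525737, -0.387354)–(2.0096, 0, -0.1696)  len=0.5690
  (v3,v6,v7) [+--] → (2.0096, 0.525737, -0.387354)–(2.0096, 1.1598, -0.65)  len=0.6863
  (v3,v7,v0) [+-+] → (2.0096, 1.1598, -0.65)–(2.0096, 1.44297, -0.532705)  len=0.3065
  (v0,v7,v4) [+-+] → (2.0096, 1.44297, -0.532705)–(2.0096, 2.0096, -0.297987)  len=0.6133
  (v4,v8,v5) [+--] → (2.0096, 2.30758, 0)–(2.0096, 2.0096, 0.297987)  len=0.4214
  (v7,v11,v4) [--+] → (2.0096, 2.24589, -0.0616831)–(2.0096, 2.0096, -0.297987)  len=0.3342
  (v4,v11,v8) [+--] → (2.0096, 2.24589, -0.0616831)–(2.0096, 2.30758, 0)  len=0.0872
  (v24,v28,v25) [-+-] → (2.0096, -2.30758, 0)–(2.0096, -2.24589, 0.0616831)  len=0.0872
  (v25,v28,v29) [-+-] → (2.0096, -2.24589, 0.0616831)–(2.0096, -2.0096, 0.297987)  len=0.3342
  (v24,v31,v28) [--+] → (2.0096, -2.0096, -0.297987)–(2.0096, -2.30758, 0)  len=0.4214
  (v28,v0,v29) [++-] → (2.0096, -1.44297, 0.532705)–(2.0096, -2.0096, 0.297987)  len=0.6133
  (v29,v0,v1) [-++] → (2.0096, -1.44297, 0.532705)–(2.0096, -1.1598, 0.65)  len=0.3065
  (v29,v1,v30) [-+-] → (2.0096, -1.1598, 0.65)–(2.0096, -0.525737, 0.387354)  len=0.6863
  (v30,v1,v2) [-+-] → (2.0096, -0.525737, 0.387354)–(2.0096, 0, 0.1696)  len=0.5690
  (v31,v2,v3) [--+] → (2.0096, 0, -0.1696)–(2.0096, -1.1598, -0.65)  len=1.2554
  (v31,v3,v28) [-++] → (2.0096, -1.1598, -0.65)–(2.0096, -2.0096, -0.297987)  len=0.9198

Chained into 1 loop(s):
  loop 1: 18 segments, perimeter = 10.3864
Total perimeter = 10.386
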